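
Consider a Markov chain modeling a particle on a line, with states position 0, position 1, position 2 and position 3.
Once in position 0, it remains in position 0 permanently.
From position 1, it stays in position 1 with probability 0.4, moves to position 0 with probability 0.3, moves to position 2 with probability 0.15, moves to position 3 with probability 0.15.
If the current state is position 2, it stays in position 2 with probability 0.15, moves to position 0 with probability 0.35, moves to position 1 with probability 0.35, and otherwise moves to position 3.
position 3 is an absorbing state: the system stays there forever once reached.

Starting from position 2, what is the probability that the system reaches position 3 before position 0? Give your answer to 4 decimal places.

0.3115

Let h(s) be the probability of absorption at position 3 starting from transient state s. Then h(position 3) = 1 and h(position 0) = 0. By first-step analysis:
h(position 1) = 0.3·0 + 0.4·h(position 1) + 0.15·h(position 2) + 0.15·1
h(position 2) = 0.35·0 + 0.35·h(position 1) + 0.15·h(position 2) + 0.15·1
Solving: h(position 1) = 0.3279, h(position 2) = 0.3115.
Starting from position 2, the probability is 0.3115.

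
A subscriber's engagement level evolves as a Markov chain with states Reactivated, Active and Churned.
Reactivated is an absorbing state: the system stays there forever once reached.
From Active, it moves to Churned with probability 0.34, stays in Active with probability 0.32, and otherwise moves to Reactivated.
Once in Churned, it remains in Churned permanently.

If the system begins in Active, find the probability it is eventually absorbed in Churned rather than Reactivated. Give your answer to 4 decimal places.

Let h(s) be the probability of absorption at Churned starting from transient state s. Then h(Churned) = 1 and h(Reactivated) = 0. By first-step analysis:
h(Active) = 0.34·0 + 0.32·h(Active) + 0.34·1
Solving: h(Active) = 0.5000.
Starting from Active, the probability is 0.5000.

0.5000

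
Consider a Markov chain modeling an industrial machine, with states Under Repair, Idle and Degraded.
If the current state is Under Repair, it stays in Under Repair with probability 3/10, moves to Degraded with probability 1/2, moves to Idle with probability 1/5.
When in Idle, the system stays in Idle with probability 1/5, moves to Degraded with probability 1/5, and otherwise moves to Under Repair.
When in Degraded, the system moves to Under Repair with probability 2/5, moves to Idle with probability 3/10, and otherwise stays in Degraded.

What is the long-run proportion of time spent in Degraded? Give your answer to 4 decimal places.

Let the stationary distribution be π with π = πP and π_1 + π_2 + π_3 = 1.
π_1 = 0.3·π_1 + 0.6·π_2 + 0.4·π_3
π_2 = 0.2·π_1 + 0.2·π_2 + 0.3·π_3
Solving with the normalization constraint gives π = (0.4065, 0.2358, 0.3577).
So the stationary probability of Degraded is 0.3577.

0.3577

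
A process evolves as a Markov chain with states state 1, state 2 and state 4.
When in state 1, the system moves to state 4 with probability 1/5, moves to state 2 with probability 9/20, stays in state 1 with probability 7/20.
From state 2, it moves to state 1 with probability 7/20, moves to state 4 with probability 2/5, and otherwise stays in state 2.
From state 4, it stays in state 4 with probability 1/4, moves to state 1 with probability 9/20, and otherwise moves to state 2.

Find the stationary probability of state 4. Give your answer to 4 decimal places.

Let the stationary distribution be π with π = πP and π_1 + π_2 + π_3 = 1.
π_1 = 0.35·π_1 + 0.35·π_2 + 0.45·π_3
π_2 = 0.45·π_1 + 0.25·π_2 + 0.3·π_3
Solving with the normalization constraint gives π = (0.3782, 0.3397, 0.2821).
So the stationary probability of state 4 is 0.2821.

0.2821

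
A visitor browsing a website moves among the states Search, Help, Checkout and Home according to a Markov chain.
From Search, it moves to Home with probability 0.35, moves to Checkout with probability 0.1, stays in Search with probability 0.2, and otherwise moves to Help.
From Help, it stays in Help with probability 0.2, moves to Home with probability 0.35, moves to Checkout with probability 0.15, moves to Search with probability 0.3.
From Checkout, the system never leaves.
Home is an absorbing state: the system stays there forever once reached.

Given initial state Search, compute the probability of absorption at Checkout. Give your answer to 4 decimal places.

Let h(s) be the probability of absorption at Checkout starting from transient state s. Then h(Checkout) = 1 and h(Home) = 0. By first-step analysis:
h(Search) = 0.2·h(Search) + 0.35·h(Help) + 0.1·1 + 0.35·0
h(Help) = 0.3·h(Search) + 0.2·h(Help) + 0.15·1 + 0.35·0
Solving: h(Search) = 0.2477, h(Help) = 0.2804.
Starting from Search, the probability is 0.2477.

0.2477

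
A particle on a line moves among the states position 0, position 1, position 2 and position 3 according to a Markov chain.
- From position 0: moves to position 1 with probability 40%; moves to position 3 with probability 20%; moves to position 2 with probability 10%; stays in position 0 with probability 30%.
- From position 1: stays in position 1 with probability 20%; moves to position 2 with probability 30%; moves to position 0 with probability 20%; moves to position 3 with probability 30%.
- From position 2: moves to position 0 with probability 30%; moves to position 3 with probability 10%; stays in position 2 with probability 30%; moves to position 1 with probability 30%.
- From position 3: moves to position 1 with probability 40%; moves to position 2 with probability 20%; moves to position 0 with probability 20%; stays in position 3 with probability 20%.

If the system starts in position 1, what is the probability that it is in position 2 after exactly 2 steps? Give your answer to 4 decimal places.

0.2300

Propagate the distribution vector 2 steps from position 1.
After 0 steps: (0.0000, 1.0000, 0.0000, 0.0000)
After 1 step: (0.2000, 0.2000, 0.3000, 0.3000)
After 2 steps: (0.2500, 0.3300, 0.2300, 0.1900)
P(in position 2 after 2 steps) = 0.2300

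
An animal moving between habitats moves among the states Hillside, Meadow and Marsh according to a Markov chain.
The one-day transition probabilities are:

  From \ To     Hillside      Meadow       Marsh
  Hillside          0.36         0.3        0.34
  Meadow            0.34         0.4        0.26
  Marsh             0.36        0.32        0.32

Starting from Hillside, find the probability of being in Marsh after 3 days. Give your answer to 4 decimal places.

Propagate the distribution vector 3 days from Hillside.
After 0 days: (1.0000, 0.0000, 0.0000)
After 1 day: (0.3600, 0.3000, 0.3400)
After 2 days: (0.3540, 0.3368, 0.3092)
After 3 days: (0.3533, 0.3399, 0.3069)
P(in Marsh after 3 days) = 0.3069

0.3069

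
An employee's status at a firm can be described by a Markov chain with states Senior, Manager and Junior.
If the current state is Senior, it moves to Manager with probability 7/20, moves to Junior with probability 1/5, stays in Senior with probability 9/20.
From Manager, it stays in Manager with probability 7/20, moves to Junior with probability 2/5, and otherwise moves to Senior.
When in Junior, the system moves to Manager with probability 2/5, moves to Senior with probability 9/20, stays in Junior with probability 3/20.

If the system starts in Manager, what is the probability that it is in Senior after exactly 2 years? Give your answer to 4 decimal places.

0.3800

Sum over the intermediate state after 1 year:
P = P(Manager→Senior)·P(Senior→Senior) + P(Manager→Manager)·P(Manager→Senior) + P(Manager→Junior)·P(Junior→Senior)
  = 0.25×0.45 + 0.35×0.25 + 0.4×0.45
  = 0.1125 + 0.0875 + 0.1800 = 0.3800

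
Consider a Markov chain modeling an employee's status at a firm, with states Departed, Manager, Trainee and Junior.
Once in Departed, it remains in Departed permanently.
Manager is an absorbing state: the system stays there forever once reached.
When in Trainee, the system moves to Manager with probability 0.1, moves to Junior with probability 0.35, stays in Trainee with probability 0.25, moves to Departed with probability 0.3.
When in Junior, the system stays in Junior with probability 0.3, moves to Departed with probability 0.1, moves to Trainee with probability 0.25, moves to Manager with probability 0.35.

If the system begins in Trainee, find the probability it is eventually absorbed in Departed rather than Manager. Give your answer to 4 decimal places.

0.5600

Let h(s) be the probability of absorption at Departed starting from transient state s. Then h(Departed) = 1 and h(Manager) = 0. By first-step analysis:
h(Trainee) = 0.3·1 + 0.1·0 + 0.25·h(Trainee) + 0.35·h(Junior)
h(Junior) = 0.1·1 + 0.35·0 + 0.25·h(Trainee) + 0.3·h(Junior)
Solving: h(Trainee) = 0.5600, h(Junior) = 0.3429.
Starting from Trainee, the probability is 0.5600.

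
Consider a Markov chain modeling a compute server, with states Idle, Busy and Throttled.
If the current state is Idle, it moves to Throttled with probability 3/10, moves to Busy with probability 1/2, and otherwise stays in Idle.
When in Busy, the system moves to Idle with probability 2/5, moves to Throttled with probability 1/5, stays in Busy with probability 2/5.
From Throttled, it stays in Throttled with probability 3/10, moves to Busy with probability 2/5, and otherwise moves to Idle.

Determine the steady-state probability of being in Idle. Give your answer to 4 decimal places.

Let the stationary distribution be π with π = πP and π_1 + π_2 + π_3 = 1.
π_1 = 0.2·π_1 + 0.4·π_2 + 0.3·π_3
π_2 = 0.5·π_1 + 0.4·π_2 + 0.4·π_3
Solving with the normalization constraint gives π = (0.3119, 0.4312, 0.2569).
So the stationary probability of Idle is 0.3119.

0.3119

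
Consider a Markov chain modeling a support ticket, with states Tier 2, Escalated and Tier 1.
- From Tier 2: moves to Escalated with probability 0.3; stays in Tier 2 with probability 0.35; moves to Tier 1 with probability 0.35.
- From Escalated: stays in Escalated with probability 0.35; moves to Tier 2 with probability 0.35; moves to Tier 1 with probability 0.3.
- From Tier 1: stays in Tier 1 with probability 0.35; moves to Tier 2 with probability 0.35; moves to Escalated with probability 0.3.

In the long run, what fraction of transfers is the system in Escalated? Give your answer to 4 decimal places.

0.3158

Let the stationary distribution be π with π = πP and π_1 + π_2 + π_3 = 1.
π_1 = 0.35·π_1 + 0.35·π_2 + 0.35·π_3
π_2 = 0.3·π_1 + 0.35·π_2 + 0.3·π_3
Solving with the normalization constraint gives π = (0.3500, 0.3158, 0.3342).
So the stationary probability of Escalated is 0.3158.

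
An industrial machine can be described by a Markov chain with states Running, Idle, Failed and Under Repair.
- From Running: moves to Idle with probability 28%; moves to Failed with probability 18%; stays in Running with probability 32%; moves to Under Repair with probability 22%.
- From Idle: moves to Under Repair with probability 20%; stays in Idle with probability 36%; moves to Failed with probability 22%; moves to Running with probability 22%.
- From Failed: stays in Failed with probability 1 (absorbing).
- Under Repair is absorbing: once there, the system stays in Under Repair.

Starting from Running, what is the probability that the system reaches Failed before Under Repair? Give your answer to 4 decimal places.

0.4732

Let h(s) be the probability of absorption at Failed starting from transient state s. Then h(Failed) = 1 and h(Under Repair) = 0. By first-step analysis:
h(Running) = 0.32·h(Running) + 0.28·h(Idle) + 0.18·1 + 0.22·0
h(Idle) = 0.22·h(Running) + 0.36·h(Idle) + 0.22·1 + 0.2·0
Solving: h(Running) = 0.4732, h(Idle) = 0.5064.
Starting from Running, the probability is 0.4732.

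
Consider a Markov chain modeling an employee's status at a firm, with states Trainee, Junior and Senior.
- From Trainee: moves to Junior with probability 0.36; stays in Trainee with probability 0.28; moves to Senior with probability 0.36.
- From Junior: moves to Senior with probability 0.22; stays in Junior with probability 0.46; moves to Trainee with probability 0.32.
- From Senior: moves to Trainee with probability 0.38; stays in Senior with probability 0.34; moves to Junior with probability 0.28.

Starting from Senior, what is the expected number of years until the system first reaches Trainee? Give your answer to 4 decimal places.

2.7815

Let t(s) be the expected number of years to first reach Trainee from state s, with t(Trainee) = 0. Conditioning on the first year:
t(Junior) = 1 + 0.46·t(Junior) + 0.22·t(Senior)
t(Senior) = 1 + 0.28·t(Junior) + 0.34·t(Senior)
Solving: t(Junior) = 2.9851, t(Senior) = 2.7815.
Expected years from Senior to Trainee: 2.7815.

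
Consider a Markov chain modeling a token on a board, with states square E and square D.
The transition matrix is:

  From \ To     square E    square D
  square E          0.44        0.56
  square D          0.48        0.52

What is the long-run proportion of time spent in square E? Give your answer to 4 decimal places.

0.4615

Let the stationary distribution be π with π = πP and π_1 + π_2 = 1.
π_1 = 0.44·π_1 + 0.48·π_2
Solving with the normalization constraint gives π = (0.4615, 0.5385).
So the stationary probability of square E is 0.4615.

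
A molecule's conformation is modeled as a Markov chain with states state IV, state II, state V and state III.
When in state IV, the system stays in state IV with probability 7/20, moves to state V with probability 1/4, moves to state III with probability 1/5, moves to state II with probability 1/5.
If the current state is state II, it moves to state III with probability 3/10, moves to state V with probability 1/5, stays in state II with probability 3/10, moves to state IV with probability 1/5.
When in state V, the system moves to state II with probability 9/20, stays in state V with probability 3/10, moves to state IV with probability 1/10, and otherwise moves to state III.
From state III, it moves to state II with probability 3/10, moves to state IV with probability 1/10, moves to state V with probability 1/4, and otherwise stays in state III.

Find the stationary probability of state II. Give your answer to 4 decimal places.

Let the stationary distribution be π with π = πP and π_1 + π_2 + π_3 + π_4 = 1.
π_1 = 0.35·π_1 + 0.2·π_2 + 0.1·π_3 + 0.1·π_4
π_2 = 0.2·π_1 + 0.3·π_2 + 0.45·π_3 + 0.3·π_4
π_3 = 0.25·π_1 + 0.2·π_2 + 0.3·π_3 + 0.25·π_4
Solving with the normalization constraint gives π = (0.1759, 0.3194, 0.2463, 0.2584).
So the stationary probability of state II is 0.3194.

0.3194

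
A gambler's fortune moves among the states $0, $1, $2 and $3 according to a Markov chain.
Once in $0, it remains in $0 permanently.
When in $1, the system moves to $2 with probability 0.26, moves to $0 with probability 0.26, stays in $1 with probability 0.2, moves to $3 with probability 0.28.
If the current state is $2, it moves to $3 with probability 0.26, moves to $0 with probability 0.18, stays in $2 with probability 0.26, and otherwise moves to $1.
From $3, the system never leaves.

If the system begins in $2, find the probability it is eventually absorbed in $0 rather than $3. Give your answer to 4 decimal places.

Let h(s) be the probability of absorption at $0 starting from transient state s. Then h($0) = 1 and h($3) = 0. By first-step analysis:
h($1) = 0.26·1 + 0.2·h($1) + 0.26·h($2) + 0.28·0
h($2) = 0.18·1 + 0.3·h($1) + 0.26·h($2) + 0.26·0
Solving: h($1) = 0.4654, h($2) = 0.4319.
Starting from $2, the probability is 0.4319.

0.4319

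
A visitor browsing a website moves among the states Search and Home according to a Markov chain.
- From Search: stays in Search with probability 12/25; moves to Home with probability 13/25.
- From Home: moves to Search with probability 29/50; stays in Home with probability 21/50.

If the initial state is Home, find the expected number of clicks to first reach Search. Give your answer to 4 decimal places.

1.7241

Let t(s) be the expected number of clicks to first reach Search from state s, with t(Search) = 0. Conditioning on the first click:
t(Home) = 1 + 0.42·t(Home)
Solving: t(Home) = 1.7241.
Expected clicks from Home to Search: 1.7241.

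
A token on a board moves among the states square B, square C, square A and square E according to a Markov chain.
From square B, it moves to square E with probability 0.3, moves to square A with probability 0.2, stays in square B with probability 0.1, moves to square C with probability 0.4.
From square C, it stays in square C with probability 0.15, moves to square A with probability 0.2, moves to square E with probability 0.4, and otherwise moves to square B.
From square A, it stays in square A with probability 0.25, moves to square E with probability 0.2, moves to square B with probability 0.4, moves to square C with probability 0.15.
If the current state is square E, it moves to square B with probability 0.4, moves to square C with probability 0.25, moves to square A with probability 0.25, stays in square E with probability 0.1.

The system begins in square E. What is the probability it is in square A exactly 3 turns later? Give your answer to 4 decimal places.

0.2249

Propagate the distribution vector 3 turns from square E.
After 0 turns: (0.0000, 0.0000, 0.0000, 1.0000)
After 1 turn: (0.4000, 0.2500, 0.2500, 0.1000)
After 2 turns: (0.2425, 0.2600, 0.2175, 0.2800)
After 3 turns: (0.2883, 0.2386, 0.2249, 0.2483)
P(in square A after 3 turns) = 0.2249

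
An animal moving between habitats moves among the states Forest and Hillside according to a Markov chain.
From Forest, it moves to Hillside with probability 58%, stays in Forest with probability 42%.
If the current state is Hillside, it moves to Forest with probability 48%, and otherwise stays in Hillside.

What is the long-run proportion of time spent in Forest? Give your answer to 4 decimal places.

0.4528

Let the stationary distribution be π with π = πP and π_1 + π_2 = 1.
π_1 = 0.42·π_1 + 0.48·π_2
Solving with the normalization constraint gives π = (0.4528, 0.5472).
So the stationary probability of Forest is 0.4528.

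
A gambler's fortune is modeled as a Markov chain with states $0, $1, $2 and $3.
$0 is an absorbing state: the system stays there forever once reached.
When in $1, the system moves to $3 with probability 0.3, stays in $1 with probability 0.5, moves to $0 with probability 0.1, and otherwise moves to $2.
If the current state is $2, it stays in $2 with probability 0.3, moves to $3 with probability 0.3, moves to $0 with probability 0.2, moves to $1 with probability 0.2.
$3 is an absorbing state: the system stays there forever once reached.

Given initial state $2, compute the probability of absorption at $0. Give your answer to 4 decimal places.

Let h(s) be the probability of absorption at $0 starting from transient state s. Then h($0) = 1 and h($3) = 0. By first-step analysis:
h($1) = 0.1·1 + 0.5·h($1) + 0.1·h($2) + 0.3·0
h($2) = 0.2·1 + 0.2·h($1) + 0.3·h($2) + 0.3·0
Solving: h($1) = 0.2727, h($2) = 0.3636.
Starting from $2, the probability is 0.3636.

0.3636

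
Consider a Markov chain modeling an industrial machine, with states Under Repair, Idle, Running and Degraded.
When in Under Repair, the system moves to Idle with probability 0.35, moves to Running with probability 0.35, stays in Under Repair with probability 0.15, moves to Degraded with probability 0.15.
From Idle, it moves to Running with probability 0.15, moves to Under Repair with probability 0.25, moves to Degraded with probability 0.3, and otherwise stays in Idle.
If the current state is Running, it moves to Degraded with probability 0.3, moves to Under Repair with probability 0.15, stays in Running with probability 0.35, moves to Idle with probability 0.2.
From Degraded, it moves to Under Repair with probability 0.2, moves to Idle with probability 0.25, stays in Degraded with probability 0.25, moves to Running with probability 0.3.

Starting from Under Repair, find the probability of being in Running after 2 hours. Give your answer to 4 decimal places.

0.2725

Propagate the distribution vector 2 hours from Under Repair.
After 0 hours: (1.0000, 0.0000, 0.0000, 0.0000)
After 1 hour: (0.1500, 0.3500, 0.3500, 0.1500)
After 2 hours: (0.1925, 0.2650, 0.2725, 0.2700)
P(in Running after 2 hours) = 0.2725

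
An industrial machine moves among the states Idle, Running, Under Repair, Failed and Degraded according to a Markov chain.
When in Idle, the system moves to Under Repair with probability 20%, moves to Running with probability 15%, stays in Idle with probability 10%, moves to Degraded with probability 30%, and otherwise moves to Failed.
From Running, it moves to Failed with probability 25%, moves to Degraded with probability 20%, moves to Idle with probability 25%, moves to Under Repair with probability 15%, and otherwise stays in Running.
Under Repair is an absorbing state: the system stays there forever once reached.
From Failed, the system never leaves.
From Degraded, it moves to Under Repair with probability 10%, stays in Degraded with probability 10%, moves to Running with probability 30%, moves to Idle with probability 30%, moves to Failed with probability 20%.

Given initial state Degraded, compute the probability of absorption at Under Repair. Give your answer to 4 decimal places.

0.3775

Let h(s) be the probability of absorption at Under Repair starting from transient state s. Then h(Under Repair) = 1 and h(Failed) = 0. By first-step analysis:
h(Idle) = 0.1·h(Idle) + 0.15·h(Running) + 0.2·1 + 0.25·0 + 0.3·h(Degraded)
h(Running) = 0.25·h(Idle) + 0.15·h(Running) + 0.15·1 + 0.25·0 + 0.2·h(Degraded)
h(Degraded) = 0.3·h(Idle) + 0.3·h(Running) + 0.1·1 + 0.2·0 + 0.1·h(Degraded)
Solving: h(Idle) = 0.4125, h(Running) = 0.3866, h(Degraded) = 0.3775.
Starting from Degraded, the probability is 0.3775.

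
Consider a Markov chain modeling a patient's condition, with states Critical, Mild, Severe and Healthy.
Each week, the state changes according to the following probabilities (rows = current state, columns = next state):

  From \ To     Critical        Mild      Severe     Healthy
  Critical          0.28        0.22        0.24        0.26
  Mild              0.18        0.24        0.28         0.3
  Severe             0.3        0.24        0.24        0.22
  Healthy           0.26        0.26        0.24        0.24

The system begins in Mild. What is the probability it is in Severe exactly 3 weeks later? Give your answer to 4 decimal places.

0.2497

Propagate the distribution vector 3 weeks from Mild.
After 0 weeks: (0.0000, 1.0000, 0.0000, 0.0000)
After 1 week: (0.1800, 0.2400, 0.2800, 0.3000)
After 2 weeks: (0.2556, 0.2424, 0.2496, 0.2524)
After 3 weeks: (0.2557, 0.2399, 0.2497, 0.2547)
P(in Severe after 3 weeks) = 0.2497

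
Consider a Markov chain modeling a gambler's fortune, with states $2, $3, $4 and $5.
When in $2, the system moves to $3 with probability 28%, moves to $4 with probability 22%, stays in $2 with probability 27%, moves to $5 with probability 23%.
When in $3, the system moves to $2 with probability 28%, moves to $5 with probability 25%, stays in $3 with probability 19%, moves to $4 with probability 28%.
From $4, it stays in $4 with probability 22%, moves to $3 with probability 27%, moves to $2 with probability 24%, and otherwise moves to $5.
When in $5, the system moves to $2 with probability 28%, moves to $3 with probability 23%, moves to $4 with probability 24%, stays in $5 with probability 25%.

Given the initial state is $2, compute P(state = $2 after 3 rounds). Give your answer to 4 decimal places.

0.2677

Propagate the distribution vector 3 rounds from $2.
After 0 rounds: (1.0000, 0.0000, 0.0000, 0.0000)
After 1 round: (0.2700, 0.2800, 0.2200, 0.2300)
After 2 rounds: (0.2685, 0.2411, 0.2414, 0.2490)
After 3 rounds: (0.2677, 0.2434, 0.2394, 0.2495)
P(in $2 after 3 rounds) = 0.2677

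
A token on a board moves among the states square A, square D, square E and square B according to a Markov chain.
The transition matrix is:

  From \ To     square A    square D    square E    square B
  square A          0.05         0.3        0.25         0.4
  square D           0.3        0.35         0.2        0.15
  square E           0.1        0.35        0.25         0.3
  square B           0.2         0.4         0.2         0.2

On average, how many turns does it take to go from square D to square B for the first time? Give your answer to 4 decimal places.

Let t(s) be the expected number of turns to first reach square B from state s, with t(square B) = 0. Conditioning on the first turn:
t(square A) = 1 + 0.05·t(square A) + 0.3·t(square D) + 0.25·t(square E)
t(square D) = 1 + 0.3·t(square A) + 0.35·t(square D) + 0.2·t(square E)
t(square E) = 1 + 0.1·t(square A) + 0.35·t(square D) + 0.25·t(square E)
Solving: t(square A) = 3.3942, t(square D) = 4.2673, t(square E) = 3.7773.
Expected turns from square D to square B: 4.2673.

4.2673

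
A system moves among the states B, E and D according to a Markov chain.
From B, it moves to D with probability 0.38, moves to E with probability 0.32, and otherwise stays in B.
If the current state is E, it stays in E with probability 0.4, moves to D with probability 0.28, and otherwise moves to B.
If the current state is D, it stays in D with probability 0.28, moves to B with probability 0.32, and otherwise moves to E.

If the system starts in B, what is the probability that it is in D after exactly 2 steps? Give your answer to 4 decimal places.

0.3100

Sum over the intermediate state after 1 step:
P = P(B→B)·P(B→D) + P(B→E)·P(E→D) + P(B→D)·P(D→D)
  = 0.3×0.38 + 0.32×0.28 + 0.38×0.28
  = 0.1140 + 0.0896 + 0.1064 = 0.3100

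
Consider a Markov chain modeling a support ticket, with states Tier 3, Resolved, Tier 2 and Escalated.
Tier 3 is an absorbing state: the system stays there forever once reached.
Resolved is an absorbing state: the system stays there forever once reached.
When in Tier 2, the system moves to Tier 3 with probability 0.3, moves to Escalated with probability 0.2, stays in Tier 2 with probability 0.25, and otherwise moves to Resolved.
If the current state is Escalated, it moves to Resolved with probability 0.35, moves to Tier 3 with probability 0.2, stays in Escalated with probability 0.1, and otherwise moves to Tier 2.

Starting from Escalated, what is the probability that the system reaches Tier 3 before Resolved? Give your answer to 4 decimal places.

Let h(s) be the probability of absorption at Tier 3 starting from transient state s. Then h(Tier 3) = 1 and h(Resolved) = 0. By first-step analysis:
h(Tier 2) = 0.3·1 + 0.25·0 + 0.25·h(Tier 2) + 0.2·h(Escalated)
h(Escalated) = 0.2·1 + 0.35·0 + 0.35·h(Tier 2) + 0.1·h(Escalated)
Solving: h(Tier 2) = 0.5124, h(Escalated) = 0.4215.
Starting from Escalated, the probability is 0.4215.

0.4215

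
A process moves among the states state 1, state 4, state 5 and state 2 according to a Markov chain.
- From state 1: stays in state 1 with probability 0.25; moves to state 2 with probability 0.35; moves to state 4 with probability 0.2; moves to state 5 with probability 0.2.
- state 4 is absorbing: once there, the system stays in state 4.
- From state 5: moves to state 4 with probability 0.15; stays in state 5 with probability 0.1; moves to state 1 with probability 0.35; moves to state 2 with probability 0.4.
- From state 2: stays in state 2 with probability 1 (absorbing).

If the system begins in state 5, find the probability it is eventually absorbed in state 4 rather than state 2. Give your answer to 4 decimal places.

0.3017

Let h(s) be the probability of absorption at state 4 starting from transient state s. Then h(state 4) = 1 and h(state 2) = 0. By first-step analysis:
h(state 1) = 0.25·h(state 1) + 0.2·1 + 0.2·h(state 5) + 0.35·0
h(state 5) = 0.35·h(state 1) + 0.15·1 + 0.1·h(state 5) + 0.4·0
Solving: h(state 1) = 0.3471, h(state 5) = 0.3017.
Starting from state 5, the probability is 0.3017.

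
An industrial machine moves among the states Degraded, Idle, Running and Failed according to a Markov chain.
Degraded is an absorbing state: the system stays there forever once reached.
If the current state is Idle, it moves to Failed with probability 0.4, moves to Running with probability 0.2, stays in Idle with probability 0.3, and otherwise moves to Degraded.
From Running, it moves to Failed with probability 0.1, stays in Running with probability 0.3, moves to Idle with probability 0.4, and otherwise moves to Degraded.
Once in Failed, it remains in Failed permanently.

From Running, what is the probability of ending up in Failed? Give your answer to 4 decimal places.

Let h(s) be the probability of absorption at Failed starting from transient state s. Then h(Failed) = 1 and h(Degraded) = 0. By first-step analysis:
h(Idle) = 0.1·0 + 0.3·h(Idle) + 0.2·h(Running) + 0.4·1
h(Running) = 0.2·0 + 0.4·h(Idle) + 0.3·h(Running) + 0.1·1
Solving: h(Idle) = 0.7317, h(Running) = 0.5610.
Starting from Running, the probability is 0.5610.

0.5610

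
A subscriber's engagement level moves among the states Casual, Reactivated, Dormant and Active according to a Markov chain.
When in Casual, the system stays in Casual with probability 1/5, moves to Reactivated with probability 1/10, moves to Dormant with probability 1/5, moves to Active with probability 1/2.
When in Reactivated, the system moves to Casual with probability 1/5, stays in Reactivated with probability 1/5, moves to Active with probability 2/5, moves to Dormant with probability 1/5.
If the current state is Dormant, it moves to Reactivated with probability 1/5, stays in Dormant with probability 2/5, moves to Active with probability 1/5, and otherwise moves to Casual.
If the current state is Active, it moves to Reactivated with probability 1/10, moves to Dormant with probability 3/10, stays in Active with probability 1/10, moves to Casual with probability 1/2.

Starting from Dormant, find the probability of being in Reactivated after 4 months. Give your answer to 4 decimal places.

Propagate the distribution vector 4 months from Dormant.
After 0 months: (0.0000, 0.0000, 1.0000, 0.0000)
After 1 month: (0.2000, 0.2000, 0.4000, 0.2000)
After 2 months: (0.2600, 0.1600, 0.3000, 0.2800)
After 3 months: (0.2840, 0.1460, 0.2880, 0.2820)
After 4 months: (0.2846, 0.1434, 0.2858, 0.2862)
P(in Reactivated after 4 months) = 0.1434

0.1434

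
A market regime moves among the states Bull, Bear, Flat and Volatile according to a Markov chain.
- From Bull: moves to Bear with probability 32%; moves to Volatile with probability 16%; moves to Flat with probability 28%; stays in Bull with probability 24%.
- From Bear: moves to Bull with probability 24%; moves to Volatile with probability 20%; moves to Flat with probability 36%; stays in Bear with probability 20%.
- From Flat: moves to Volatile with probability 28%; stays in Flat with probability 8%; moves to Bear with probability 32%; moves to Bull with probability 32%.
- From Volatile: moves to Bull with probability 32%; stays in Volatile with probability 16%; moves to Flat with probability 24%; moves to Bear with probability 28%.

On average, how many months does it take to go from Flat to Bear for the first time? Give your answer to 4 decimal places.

Let t(s) be the expected number of months to first reach Bear from state s, with t(Bear) = 0. Conditioning on the first month:
t(Bull) = 1 + 0.24·t(Bull) + 0.28·t(Flat) + 0.16·t(Volatile)
t(Flat) = 1 + 0.32·t(Bull) + 0.08·t(Flat) + 0.28·t(Volatile)
t(Volatile) = 1 + 0.32·t(Bull) + 0.24·t(Flat) + 0.16·t(Volatile)
Solving: t(Bull) = 3.1999, t(Flat) = 3.2126, t(Volatile) = 3.3274.
Expected months from Flat to Bear: 3.2126.

3.2126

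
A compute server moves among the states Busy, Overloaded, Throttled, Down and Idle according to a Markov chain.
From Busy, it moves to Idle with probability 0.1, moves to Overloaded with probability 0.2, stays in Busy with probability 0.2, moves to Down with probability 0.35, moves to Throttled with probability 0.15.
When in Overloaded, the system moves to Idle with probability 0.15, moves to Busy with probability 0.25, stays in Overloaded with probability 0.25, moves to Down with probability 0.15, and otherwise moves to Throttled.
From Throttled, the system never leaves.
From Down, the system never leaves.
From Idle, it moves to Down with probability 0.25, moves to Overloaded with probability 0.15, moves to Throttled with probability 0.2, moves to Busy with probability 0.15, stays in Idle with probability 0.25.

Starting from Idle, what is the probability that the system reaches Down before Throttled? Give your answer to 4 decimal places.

Let h(s) be the probability of absorption at Down starting from transient state s. Then h(Down) = 1 and h(Throttled) = 0. By first-step analysis:
h(Busy) = 0.2·h(Busy) + 0.2·h(Overloaded) + 0.15·0 + 0.35·1 + 0.1·h(Idle)
h(Overloaded) = 0.25·h(Busy) + 0.25·h(Overloaded) + 0.2·0 + 0.15·1 + 0.15·h(Idle)
h(Idle) = 0.15·h(Busy) + 0.15·h(Overloaded) + 0.2·0 + 0.25·1 + 0.25·h(Idle)
Solving: h(Busy) = 0.6400, h(Overloaded) = 0.5267, h(Idle) = 0.5667.
Starting from Idle, the probability is 0.5667.

0.5667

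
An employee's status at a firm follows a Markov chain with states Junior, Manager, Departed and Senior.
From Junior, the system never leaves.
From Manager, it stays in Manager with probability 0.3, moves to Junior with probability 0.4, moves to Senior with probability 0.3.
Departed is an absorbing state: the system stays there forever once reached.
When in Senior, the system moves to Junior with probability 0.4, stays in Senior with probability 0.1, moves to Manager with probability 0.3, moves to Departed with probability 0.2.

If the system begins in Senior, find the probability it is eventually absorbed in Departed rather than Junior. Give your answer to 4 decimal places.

0.2593

Let h(s) be the probability of absorption at Departed starting from transient state s. Then h(Departed) = 1 and h(Junior) = 0. By first-step analysis:
h(Manager) = 0.4·0 + 0.3·h(Manager) + 0.3·h(Senior)
h(Senior) = 0.4·0 + 0.3·h(Manager) + 0.2·1 + 0.1·h(Senior)
Solving: h(Manager) = 0.1111, h(Senior) = 0.2593.
Starting from Senior, the probability is 0.2593.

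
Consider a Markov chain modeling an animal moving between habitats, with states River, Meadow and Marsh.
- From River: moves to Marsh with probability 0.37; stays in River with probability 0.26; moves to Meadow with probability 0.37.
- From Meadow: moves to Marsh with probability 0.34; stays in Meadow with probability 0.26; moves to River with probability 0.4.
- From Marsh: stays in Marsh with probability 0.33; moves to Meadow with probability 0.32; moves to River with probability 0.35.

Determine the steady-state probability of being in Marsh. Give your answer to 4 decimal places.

Let the stationary distribution be π with π = πP and π_1 + π_2 + π_3 = 1.
π_1 = 0.26·π_1 + 0.4·π_2 + 0.35·π_3
π_2 = 0.37·π_1 + 0.26·π_2 + 0.32·π_3
Solving with the normalization constraint gives π = (0.3357, 0.3177, 0.3466).
So the stationary probability of Marsh is 0.3466.

0.3466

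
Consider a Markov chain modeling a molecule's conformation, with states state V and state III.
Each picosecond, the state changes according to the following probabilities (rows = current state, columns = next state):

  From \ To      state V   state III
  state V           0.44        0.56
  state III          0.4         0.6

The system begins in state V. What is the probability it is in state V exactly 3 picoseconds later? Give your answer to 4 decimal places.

0.4167

Propagate the distribution vector 3 picoseconds from state V.
After 0 picoseconds: (1.0000, 0.0000)
After 1 picosecond: (0.4400, 0.5600)
After 2 picoseconds: (0.4176, 0.5824)
After 3 picoseconds: (0.4167, 0.5833)
P(in state V after 3 picoseconds) = 0.4167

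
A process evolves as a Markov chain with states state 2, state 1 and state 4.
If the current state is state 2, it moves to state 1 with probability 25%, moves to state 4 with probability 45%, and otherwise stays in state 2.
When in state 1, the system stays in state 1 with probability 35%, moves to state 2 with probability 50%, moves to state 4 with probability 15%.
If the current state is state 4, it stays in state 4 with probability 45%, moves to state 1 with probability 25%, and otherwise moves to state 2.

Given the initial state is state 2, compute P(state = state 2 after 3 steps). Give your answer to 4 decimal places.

0.3550

Propagate the distribution vector 3 steps from state 2.
After 0 steps: (1.0000, 0.0000, 0.0000)
After 1 step: (0.3000, 0.2500, 0.4500)
After 2 steps: (0.3500, 0.2750, 0.3750)
After 3 steps: (0.3550, 0.2775, 0.3675)
P(in state 2 after 3 steps) = 0.3550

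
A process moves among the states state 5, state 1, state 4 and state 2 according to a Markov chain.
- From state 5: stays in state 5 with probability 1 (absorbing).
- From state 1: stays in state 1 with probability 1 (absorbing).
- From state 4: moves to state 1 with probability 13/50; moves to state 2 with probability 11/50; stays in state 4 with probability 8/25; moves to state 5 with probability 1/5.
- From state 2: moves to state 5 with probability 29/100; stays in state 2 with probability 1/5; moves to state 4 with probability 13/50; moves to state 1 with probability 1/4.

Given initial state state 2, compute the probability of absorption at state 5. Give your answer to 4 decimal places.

0.5119

Let h(s) be the probability of absorption at state 5 starting from transient state s. Then h(state 5) = 1 and h(state 1) = 0. By first-step analysis:
h(state 4) = 0.2·1 + 0.26·0 + 0.32·h(state 4) + 0.22·h(state 2)
h(state 2) = 0.29·1 + 0.25·0 + 0.26·h(state 4) + 0.2·h(state 2)
Solving: h(state 4) = 0.4597, h(state 2) = 0.5119.
Starting from state 2, the probability is 0.5119.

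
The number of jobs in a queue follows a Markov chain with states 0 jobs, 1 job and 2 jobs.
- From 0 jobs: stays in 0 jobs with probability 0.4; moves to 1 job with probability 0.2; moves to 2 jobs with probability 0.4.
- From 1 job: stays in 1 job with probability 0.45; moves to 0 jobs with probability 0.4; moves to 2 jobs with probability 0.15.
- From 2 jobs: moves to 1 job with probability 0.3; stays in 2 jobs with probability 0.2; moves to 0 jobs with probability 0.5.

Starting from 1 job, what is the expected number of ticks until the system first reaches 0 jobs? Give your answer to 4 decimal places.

2.4051

Let t(s) be the expected number of ticks to first reach 0 jobs from state s, with t(0 jobs) = 0. Conditioning on the first tick:
t(1 job) = 1 + 0.45·t(1 job) + 0.15·t(2 jobs)
t(2 jobs) = 1 + 0.3·t(1 job) + 0.2·t(2 jobs)
Solving: t(1 job) = 2.4051, t(2 jobs) = 2.1519.
Expected ticks from 1 job to 0 jobs: 2.4051.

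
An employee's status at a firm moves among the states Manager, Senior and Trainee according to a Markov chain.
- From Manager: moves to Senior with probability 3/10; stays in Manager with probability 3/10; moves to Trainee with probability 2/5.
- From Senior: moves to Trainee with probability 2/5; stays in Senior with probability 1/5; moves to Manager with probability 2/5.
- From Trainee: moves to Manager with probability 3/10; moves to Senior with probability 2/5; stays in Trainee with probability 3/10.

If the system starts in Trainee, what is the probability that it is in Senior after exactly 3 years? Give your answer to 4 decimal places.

Propagate the distribution vector 3 years from Trainee.
After 0 years: (0.0000, 0.0000, 1.0000)
After 1 year: (0.3000, 0.4000, 0.3000)
After 2 years: (0.3400, 0.2900, 0.3700)
After 3 years: (0.3290, 0.3080, 0.3630)
P(in Senior after 3 years) = 0.3080

0.3080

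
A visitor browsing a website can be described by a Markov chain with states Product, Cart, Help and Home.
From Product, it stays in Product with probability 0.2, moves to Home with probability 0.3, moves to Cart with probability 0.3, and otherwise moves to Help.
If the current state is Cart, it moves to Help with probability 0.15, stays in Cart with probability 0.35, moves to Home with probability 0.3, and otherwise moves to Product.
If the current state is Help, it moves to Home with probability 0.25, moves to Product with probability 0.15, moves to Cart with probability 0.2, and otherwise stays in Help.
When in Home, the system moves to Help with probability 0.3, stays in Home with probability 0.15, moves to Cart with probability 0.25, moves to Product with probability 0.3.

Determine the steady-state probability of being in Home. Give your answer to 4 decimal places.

0.2494

Let the stationary distribution be π with π = πP and π_1 + π_2 + π_3 + π_4 = 1.
π_1 = 0.2·π_1 + 0.2·π_2 + 0.15·π_3 + 0.3·π_4
π_2 = 0.3·π_1 + 0.35·π_2 + 0.2·π_3 + 0.25·π_4
π_3 = 0.2·π_1 + 0.15·π_2 + 0.4·π_3 + 0.3·π_4
Solving with the normalization constraint gives π = (0.2117, 0.2749, 0.2640, 0.2494).
So the stationary probability of Home is 0.2494.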